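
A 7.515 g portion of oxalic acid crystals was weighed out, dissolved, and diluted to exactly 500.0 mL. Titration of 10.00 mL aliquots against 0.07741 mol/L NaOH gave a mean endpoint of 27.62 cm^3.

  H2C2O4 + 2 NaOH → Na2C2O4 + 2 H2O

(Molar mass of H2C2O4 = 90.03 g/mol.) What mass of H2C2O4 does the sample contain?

n(NaOH) per titration = 0.02762 × 0.07741 = 2.138 × 10^-3 mol
From the 1:2 ratio, n(H2C2O4) in each aliquot = 1/2 × 2.138 × 10^-3 = 1.069 × 10^-3 mol
n(H2C2O4) in the whole flask = 1.069 × 10^-3 × 500.0/10.00 = 0.05345 mol
mass of H2C2O4 = 0.05345 × 90.03 = 4.812 g

4.812 g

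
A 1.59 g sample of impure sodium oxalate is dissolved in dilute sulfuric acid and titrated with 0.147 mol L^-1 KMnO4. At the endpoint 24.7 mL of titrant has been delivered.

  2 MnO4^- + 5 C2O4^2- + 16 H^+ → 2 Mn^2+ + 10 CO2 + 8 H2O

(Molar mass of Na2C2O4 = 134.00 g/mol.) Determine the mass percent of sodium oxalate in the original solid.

76.5 %

n(KMnO4) = 0.0247 L × 0.147 mol/L = 3.63 × 10^-3 mol
From the 5:2 ratio, n(Na2C2O4) = 5/2 × 3.63 × 10^-3 = 9.08 × 10^-3 mol
mass of Na2C2O4 = 9.08 × 10^-3 × 134.00 g/mol = 1.22 g
% Na2C2O4 = 1.22 / 1.59 × 100 = 76.5 %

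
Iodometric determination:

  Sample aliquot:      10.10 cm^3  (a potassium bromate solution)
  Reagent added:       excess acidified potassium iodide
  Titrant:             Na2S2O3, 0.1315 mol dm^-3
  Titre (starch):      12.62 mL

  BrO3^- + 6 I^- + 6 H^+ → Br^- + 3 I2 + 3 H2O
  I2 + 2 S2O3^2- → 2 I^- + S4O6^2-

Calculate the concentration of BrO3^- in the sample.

0.02738 mol/L

n(S2O3^2-) = 0.01262 × 0.1315 = 1.660 × 10^-3 mol
n(I2) = n(S2O3^2-)/2 = 8.298 × 10^-4 mol
From the 1:3 ratio, n(BrO3^-) in the aliquot = 1/3 × 8.298 × 10^-4 = 2.766 × 10^-4 mol
[BrO3^-] = 2.766 × 10^-4 / 0.01010 = 0.02738 mol/L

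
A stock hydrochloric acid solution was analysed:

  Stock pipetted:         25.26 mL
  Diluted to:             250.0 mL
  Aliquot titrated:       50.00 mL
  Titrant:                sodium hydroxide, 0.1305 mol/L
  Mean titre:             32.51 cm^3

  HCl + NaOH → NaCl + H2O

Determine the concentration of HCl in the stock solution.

0.8398 mol/L

n(NaOH) = 0.03251 × 0.1305 = 4.243 × 10^-3 mol
n(HCl) in the aliquot = 4.243 × 10^-3 mol (1:1 ratio)
[HCl]_dilute = 4.243 × 10^-3 / 0.05000 = 0.08485 mol/L
Dilution factor = 250.0 / 25.26 = 9.897
[HCl]_stock = 0.08485 × 9.897 = 0.8398 mol/L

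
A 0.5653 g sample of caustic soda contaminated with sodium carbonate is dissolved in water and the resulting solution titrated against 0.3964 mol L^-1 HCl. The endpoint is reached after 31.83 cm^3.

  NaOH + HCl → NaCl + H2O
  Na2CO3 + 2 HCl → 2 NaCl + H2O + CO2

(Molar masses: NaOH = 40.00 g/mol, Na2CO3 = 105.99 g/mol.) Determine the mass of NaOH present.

n(HCl) = 0.03183 × 0.3964 = 0.01262 mol
Let x = n(NaOH), y = n(Na2CO3).
Titrant: 1x + 2y = 0.01262;  mass: 40.00x + 105.99y = 0.5653
Solving, x = 7.954 × 10^-3 mol, y = 2.332 × 10^-3 mol
mass of NaOH = 7.954 × 10^-3 × 40.00 = 0.3182 g

0.3182 g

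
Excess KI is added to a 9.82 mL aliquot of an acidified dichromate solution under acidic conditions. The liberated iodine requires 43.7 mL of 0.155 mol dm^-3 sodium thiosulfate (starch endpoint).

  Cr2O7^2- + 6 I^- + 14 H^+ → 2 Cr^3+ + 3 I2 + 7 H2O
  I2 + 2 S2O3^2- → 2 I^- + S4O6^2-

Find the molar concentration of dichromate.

0.115 mol/L

n(S2O3^2-) = 0.0437 × 0.155 = 6.77 × 10^-3 mol
n(I2) = n(S2O3^2-)/2 = 3.39 × 10^-3 mol
From the 1:3 ratio, n(Cr2O7^2-) in the aliquot = 1/3 × 3.39 × 10^-3 = 1.13 × 10^-3 mol
[Cr2O7^2-] = 1.13 × 10^-3 / 0.00982 = 0.115 mol/L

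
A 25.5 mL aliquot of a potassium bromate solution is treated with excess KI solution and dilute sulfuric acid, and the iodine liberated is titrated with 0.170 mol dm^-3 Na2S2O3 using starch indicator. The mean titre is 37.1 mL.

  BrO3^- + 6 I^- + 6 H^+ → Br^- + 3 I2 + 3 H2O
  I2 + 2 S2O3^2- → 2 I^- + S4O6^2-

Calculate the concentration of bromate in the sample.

n(S2O3^2-) = 0.0371 × 0.170 = 6.31 × 10^-3 mol
n(I2) = n(S2O3^2-)/2 = 3.15 × 10^-3 mol
From the 1:3 ratio, n(BrO3^-) in the aliquot = 1/3 × 3.15 × 10^-3 = 1.05 × 10^-3 mol
[BrO3^-] = 1.05 × 10^-3 / 0.0255 = 0.0412 mol/L

0.0412 mol/L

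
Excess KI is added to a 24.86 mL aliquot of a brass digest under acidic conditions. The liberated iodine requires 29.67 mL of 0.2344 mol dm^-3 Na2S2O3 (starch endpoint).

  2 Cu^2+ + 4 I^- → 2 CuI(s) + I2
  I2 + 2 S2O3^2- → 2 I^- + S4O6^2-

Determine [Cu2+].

0.2798 mol/L

n(S2O3^2-) = 0.02967 × 0.2344 = 6.955 × 10^-3 mol
n(I2) = n(S2O3^2-)/2 = 3.477 × 10^-3 mol
From the 2:1 ratio, n(Cu2+) in the aliquot = 2/1 × 3.477 × 10^-3 = 6.955 × 10^-3 mol
[Cu2+] = 6.955 × 10^-3 / 0.02486 = 0.2798 mol/L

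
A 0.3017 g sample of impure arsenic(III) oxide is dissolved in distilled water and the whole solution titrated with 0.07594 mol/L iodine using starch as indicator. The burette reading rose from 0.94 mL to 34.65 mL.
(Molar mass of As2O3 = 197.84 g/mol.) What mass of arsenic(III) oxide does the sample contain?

0.2532 g

As2O3 + 2 I2 + 2 H2O → As2O5 + 4 HI
n(I2) = 0.03371 L × 0.07594 mol/L = 2.560 × 10^-3 mol
From the 1:2 ratio, n(As2O3) = 1/2 × 2.560 × 10^-3 = 1.280 × 10^-3 mol
mass of As2O3 = 1.280 × 10^-3 × 197.84 g/mol = 0.2532 g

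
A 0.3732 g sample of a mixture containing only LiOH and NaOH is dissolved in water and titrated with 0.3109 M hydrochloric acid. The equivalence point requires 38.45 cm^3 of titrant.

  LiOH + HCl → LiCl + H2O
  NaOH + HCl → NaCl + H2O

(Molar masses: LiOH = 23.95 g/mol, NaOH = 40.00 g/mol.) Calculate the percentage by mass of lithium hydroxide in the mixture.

41.97 %

n(HCl) = 0.03845 × 0.3109 = 0.01195 mol
Let x = n(LiOH), y = n(NaOH).
Titrant: 1x + 1y = 0.01195;  mass: 23.95x + 40.00y = 0.3732
Solving, x = 6.540 × 10^-3 mol, y = 5.414 × 10^-3 mol
mass of LiOH = 6.540 × 10^-3 × 23.95 = 0.1566 g
% LiOH = 0.1566 / 0.3732 × 100 = 41.97 %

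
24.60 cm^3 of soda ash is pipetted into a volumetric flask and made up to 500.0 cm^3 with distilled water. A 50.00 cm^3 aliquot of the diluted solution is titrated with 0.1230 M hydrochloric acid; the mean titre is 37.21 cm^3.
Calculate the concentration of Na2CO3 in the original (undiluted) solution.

0.9303 M

Na2CO3 + 2 HCl → 2 NaCl + H2O + CO2
n(HCl) = 0.03721 × 0.1230 = 4.577 × 10^-3 mol
From the 1:2 ratio, n(Na2CO3) in the aliquot = 1/2 × 4.577 × 10^-3 = 2.288 × 10^-3 mol
[Na2CO3]_dilute = 2.288 × 10^-3 / 0.05000 = 0.04577 mol/L
Dilution factor = 500.0 / 24.60 = 20.33
[Na2CO3]_stock = 0.04577 × 20.33 = 0.9303 mol/L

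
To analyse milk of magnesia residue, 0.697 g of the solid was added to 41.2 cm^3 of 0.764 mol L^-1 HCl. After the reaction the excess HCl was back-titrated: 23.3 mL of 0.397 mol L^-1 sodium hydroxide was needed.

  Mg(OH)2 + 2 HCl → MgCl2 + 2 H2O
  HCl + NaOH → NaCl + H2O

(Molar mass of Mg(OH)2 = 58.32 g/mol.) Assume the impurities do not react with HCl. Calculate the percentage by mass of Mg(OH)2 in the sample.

n(HCl) added = 0.0412 × 0.764 = 0.0315 mol
n(NaOH) used in back-titration = 0.0233 × 0.397 = 9.25 × 10^-3 mol
n(HCl) left over = 9.25 × 10^-3 mol (1:1 ratio)
n(HCl) consumed by analyte = 0.0315 − 9.25 × 10^-3 = 0.0222 mol
From the 1:2 ratio, n(Mg(OH)2) = 1/2 × 0.0222 = 0.0111 mol
mass of Mg(OH)2 = 0.0111 × 58.32 = 0.648 g
% Mg(OH)2 = 0.648 / 0.697 × 100 = 93.0 %

93.0 %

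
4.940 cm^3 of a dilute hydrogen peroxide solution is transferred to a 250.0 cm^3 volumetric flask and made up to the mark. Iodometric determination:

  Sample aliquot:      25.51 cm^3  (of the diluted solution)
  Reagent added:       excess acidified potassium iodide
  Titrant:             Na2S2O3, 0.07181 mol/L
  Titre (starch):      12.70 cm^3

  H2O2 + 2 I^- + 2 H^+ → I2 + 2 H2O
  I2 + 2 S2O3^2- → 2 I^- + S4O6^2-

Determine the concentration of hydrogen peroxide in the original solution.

n(S2O3^2-) = 0.01270 × 0.07181 = 9.120 × 10^-4 mol
n(I2) = n(S2O3^2-)/2 = 4.560 × 10^-4 mol
n(H2O2) in the aliquot = 4.560 × 10^-4 mol (1:1 ratio)
[H2O2]_dilute = 4.560 × 10^-4 / 0.02551 = 0.01788 mol/L
[H2O2]_original = 0.01788 × 250.0/4.940 = 0.9046 mol/L

0.9046 mol/L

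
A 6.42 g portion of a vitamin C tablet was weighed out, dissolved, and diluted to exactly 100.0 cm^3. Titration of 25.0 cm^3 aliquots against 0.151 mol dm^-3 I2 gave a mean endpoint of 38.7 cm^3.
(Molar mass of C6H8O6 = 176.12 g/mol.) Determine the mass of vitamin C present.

C6H8O6 + I2 → C6H6O6 + 2 HI
n(I2) per titration = 0.0387 × 0.151 = 5.84 × 10^-3 mol
n(C6H8O6) in each aliquot = 5.84 × 10^-3 mol (1:1 ratio)
n(C6H8O6) in the whole flask = 5.84 × 10^-3 × 100.0/25.0 = 0.0234 mol
mass of C6H8O6 = 0.0234 × 176.12 = 4.12 g

4.12 g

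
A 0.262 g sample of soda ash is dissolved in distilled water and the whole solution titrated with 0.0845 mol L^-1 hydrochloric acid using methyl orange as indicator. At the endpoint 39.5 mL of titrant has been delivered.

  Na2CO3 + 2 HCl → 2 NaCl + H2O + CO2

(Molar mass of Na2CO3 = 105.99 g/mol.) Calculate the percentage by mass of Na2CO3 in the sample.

n(HCl) = 0.0395 L × 0.0845 mol/L = 3.34 × 10^-3 mol
From the 1:2 ratio, n(Na2CO3) = 1/2 × 3.34 × 10^-3 = 1.67 × 10^-3 mol
mass of Na2CO3 = 1.67 × 10^-3 × 105.99 g/mol = 0.177 g
% Na2CO3 = 0.177 / 0.262 × 100 = 67.5 %

67.5 %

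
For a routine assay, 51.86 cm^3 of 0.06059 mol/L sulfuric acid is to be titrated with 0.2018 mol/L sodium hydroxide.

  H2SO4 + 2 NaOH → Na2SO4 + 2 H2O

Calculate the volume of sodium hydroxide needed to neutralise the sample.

n(H2SO4) = 0.05186 L × 0.06059 mol/L = 3.142 × 10^-3 mol
From the 2:1 stoichiometry, n(NaOH) = 2/1 × 3.142 × 10^-3 = 6.284 × 10^-3 mol
V(NaOH) = 6.284 × 10^-3 mol / 0.2018 mol/L = 0.03114 L = 31.14 mL

31.14 mL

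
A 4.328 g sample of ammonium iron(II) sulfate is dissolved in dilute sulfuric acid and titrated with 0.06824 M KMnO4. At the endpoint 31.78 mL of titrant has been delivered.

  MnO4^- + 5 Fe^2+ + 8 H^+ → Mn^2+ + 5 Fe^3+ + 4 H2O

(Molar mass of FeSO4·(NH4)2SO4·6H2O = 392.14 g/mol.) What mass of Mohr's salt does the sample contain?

n(KMnO4) = 0.03178 L × 0.06824 mol/L = 2.169 × 10^-3 mol
From the 5:1 ratio, n(FeSO4·(NH4)2SO4·6H2O) = 5/1 × 2.169 × 10^-3 = 0.01084 mol
mass of FeSO4·(NH4)2SO4·6H2O = 0.01084 × 392.14 g/mol = 4.252 g

4.252 g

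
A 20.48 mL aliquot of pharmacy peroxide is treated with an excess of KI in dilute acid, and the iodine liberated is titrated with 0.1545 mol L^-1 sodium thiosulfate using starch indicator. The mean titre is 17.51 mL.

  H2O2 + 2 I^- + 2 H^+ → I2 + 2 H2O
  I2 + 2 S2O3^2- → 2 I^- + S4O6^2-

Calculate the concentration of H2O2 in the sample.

n(S2O3^2-) = 0.01751 × 0.1545 = 2.705 × 10^-3 mol
n(I2) = n(S2O3^2-)/2 = 1.353 × 10^-3 mol
n(H2O2) in the aliquot = 1.353 × 10^-3 mol (1:1 ratio)
[H2O2] = 1.353 × 10^-3 / 0.02048 = 0.06605 mol/L

0.06605 mol/L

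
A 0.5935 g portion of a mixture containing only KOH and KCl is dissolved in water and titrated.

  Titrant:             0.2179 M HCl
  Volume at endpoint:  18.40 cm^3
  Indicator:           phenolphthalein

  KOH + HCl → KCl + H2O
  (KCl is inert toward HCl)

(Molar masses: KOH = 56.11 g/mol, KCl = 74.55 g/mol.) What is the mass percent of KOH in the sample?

37.90 %

n(HCl) = 0.01840 × 0.2179 = 4.009 × 10^-3 mol
Let x = n(KOH), y = n(KCl).
Titrant: 1x = 4.009 × 10^-3;  mass: 56.11x + 74.55y = 0.5935
Solving, x = 4.009 × 10^-3 mol, y = 4.943 × 10^-3 mol
mass of KOH = 4.009 × 10^-3 × 56.11 = 0.2250 g
% KOH = 0.2250 / 0.5935 × 100 = 37.90 %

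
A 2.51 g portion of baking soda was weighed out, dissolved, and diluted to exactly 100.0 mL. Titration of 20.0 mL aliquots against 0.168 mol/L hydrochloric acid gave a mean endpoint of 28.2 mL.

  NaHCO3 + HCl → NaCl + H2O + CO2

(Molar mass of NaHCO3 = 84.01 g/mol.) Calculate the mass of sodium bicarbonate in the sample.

n(HCl) per titration = 0.0282 × 0.168 = 4.74 × 10^-3 mol
n(NaHCO3) in each aliquot = 4.74 × 10^-3 mol (1:1 ratio)
n(NaHCO3) in the whole flask = 4.74 × 10^-3 × 100.0/20.0 = 0.0237 mol
mass of NaHCO3 = 0.0237 × 84.01 = 1.99 g

1.99 g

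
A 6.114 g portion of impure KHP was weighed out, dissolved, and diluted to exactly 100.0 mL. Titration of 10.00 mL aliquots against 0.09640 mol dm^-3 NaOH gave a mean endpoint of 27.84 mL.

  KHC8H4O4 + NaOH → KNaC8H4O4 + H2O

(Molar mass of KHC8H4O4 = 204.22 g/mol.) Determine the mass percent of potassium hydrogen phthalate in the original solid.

89.64 %

n(NaOH) per titration = 0.02784 × 0.09640 = 2.684 × 10^-3 mol
n(KHC8H4O4) in each aliquot = 2.684 × 10^-3 mol (1:1 ratio)
n(KHC8H4O4) in the whole flask = 2.684 × 10^-3 × 100.0/10.00 = 0.02684 mol
mass of KHC8H4O4 = 0.02684 × 204.22 = 5.481 g
% KHC8H4O4 = 5.481 / 6.114 × 100 = 89.64 %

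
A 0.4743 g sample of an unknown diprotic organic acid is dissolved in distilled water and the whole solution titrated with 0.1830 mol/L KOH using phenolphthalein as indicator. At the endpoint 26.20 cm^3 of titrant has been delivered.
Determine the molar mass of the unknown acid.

n(KOH) = 0.02620 L × 0.1830 mol/L = 4.795 × 10^-3 mol
From the 1:2 ratio, n(H2A) = 1/2 × 4.795 × 10^-3 = 2.397 × 10^-3 mol
M = m / n = 0.4743 g / 2.397 × 10^-3 mol = 197.8 g/mol

197.8 g/mol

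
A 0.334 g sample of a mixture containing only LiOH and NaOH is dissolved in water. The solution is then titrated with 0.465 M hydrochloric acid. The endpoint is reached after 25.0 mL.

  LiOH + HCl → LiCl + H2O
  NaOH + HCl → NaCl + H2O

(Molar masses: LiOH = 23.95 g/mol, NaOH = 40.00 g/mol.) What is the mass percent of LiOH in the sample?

n(HCl) = 0.0250 × 0.465 = 0.0116 mol
Let x = n(LiOH), y = n(NaOH).
Titrant: 1x + 1y = 0.0116;  mass: 23.95x + 40.00y = 0.334
Solving, x = 8.16 × 10^-3 mol, y = 3.46 × 10^-3 mol
mass of LiOH = 8.16 × 10^-3 × 23.95 = 0.195 g
% LiOH = 0.195 / 0.334 × 100 = 58.5 %

58.5 %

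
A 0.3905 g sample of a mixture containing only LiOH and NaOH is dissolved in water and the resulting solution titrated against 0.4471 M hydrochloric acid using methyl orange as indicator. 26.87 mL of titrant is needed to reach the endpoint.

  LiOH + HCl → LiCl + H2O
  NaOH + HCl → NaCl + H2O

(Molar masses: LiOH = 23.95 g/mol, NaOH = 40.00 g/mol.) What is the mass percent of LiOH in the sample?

34.41 %

n(HCl) = 0.02687 × 0.4471 = 0.01201 mol
Let x = n(LiOH), y = n(NaOH).
Titrant: 1x + 1y = 0.01201;  mass: 23.95x + 40.00y = 0.3905
Solving, x = 5.610 × 10^-3 mol, y = 6.403 × 10^-3 mol
mass of LiOH = 5.610 × 10^-3 × 23.95 = 0.1344 g
% LiOH = 0.1344 / 0.3905 × 100 = 34.41 %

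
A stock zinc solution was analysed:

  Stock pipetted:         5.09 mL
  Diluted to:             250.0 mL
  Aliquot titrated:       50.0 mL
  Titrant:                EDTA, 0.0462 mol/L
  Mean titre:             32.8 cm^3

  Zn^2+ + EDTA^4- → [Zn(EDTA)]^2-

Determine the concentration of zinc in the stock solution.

1.49 mol/L

n(EDTA) = 0.0328 × 0.0462 = 1.52 × 10^-3 mol
n(Zn2+) in the aliquot = 1.52 × 10^-3 mol (1:1 ratio)
[Zn2+]_dilute = 1.52 × 10^-3 / 0.0500 = 0.0303 mol/L
Dilution factor = 250.0 / 5.09 = 49.12
[Zn2+]_stock = 0.0303 × 49.12 = 1.49 mol/L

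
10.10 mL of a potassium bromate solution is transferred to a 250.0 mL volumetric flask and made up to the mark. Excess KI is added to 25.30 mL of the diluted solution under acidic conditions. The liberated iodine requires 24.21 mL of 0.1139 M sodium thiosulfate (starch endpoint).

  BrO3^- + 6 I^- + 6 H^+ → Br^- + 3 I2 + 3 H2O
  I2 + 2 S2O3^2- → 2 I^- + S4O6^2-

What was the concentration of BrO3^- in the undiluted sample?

n(S2O3^2-) = 0.02421 × 0.1139 = 2.758 × 10^-3 mol
n(I2) = n(S2O3^2-)/2 = 1.379 × 10^-3 mol
From the 1:3 ratio, n(BrO3^-) in the aliquot = 1/3 × 1.379 × 10^-3 = 4.596 × 10^-4 mol
[BrO3^-]_dilute = 4.596 × 10^-4 / 0.02530 = 0.01817 mol/L
[BrO3^-]_original = 0.01817 × 250.0/10.10 = 0.4496 mol/L

0.4496 M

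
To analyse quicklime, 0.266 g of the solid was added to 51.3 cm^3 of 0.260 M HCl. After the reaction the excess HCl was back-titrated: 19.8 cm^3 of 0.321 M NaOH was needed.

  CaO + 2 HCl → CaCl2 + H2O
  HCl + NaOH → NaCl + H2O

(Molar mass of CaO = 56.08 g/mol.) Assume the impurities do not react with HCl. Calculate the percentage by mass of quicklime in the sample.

73.6 %

n(HCl) added = 0.0513 × 0.260 = 0.0133 mol
n(NaOH) used in back-titration = 0.0198 × 0.321 = 6.36 × 10^-3 mol
n(HCl) left over = 6.36 × 10^-3 mol (1:1 ratio)
n(HCl) consumed by analyte = 0.0133 − 6.36 × 10^-3 = 6.98 × 10^-3 mol
From the 1:2 ratio, n(CaO) = 1/2 × 6.98 × 10^-3 = 3.49 × 10^-3 mol
mass of CaO = 3.49 × 10^-3 × 56.08 = 0.196 g
% CaO = 0.196 / 0.266 × 100 = 73.6 %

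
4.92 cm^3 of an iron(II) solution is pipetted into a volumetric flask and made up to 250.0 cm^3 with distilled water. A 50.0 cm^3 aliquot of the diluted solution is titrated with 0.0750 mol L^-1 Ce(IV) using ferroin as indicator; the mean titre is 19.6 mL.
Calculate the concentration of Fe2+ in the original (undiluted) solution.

Ce^4+ + Fe^2+ → Ce^3+ + Fe^3+
n(Ce4+) = 0.0196 × 0.0750 = 1.47 × 10^-3 mol
n(Fe2+) in the aliquot = 1.47 × 10^-3 mol (1:1 ratio)
[Fe2+]_dilute = 1.47 × 10^-3 / 0.0500 = 0.0294 mol/L
Dilution factor = 250.0 / 4.92 = 50.81
[Fe2+]_stock = 0.0294 × 50.81 = 1.49 mol/L

1.49 mol/L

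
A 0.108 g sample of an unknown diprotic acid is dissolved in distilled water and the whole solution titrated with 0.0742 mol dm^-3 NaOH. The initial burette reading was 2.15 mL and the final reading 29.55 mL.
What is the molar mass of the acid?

106 g/mol

n(NaOH) = 0.0274 L × 0.0742 mol/L = 2.03 × 10^-3 mol
From the 1:2 ratio, n(H2A) = 1/2 × 2.03 × 10^-3 = 1.02 × 10^-3 mol
M = m / n = 0.108 g / 1.02 × 10^-3 mol = 106 g/mol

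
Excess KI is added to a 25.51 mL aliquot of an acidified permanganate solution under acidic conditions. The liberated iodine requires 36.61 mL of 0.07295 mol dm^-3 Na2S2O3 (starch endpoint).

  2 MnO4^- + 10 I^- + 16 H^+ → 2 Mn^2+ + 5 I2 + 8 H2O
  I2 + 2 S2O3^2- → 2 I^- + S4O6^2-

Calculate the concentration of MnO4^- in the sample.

0.02094 mol/L

n(S2O3^2-) = 0.03661 × 0.07295 = 2.671 × 10^-3 mol
n(I2) = n(S2O3^2-)/2 = 1.335 × 10^-3 mol
From the 2:5 ratio, n(MnO4^-) in the aliquot = 2/5 × 1.335 × 10^-3 = 5.341 × 10^-4 mol
[MnO4^-] = 5.341 × 10^-4 / 0.02551 = 0.02094 mol/L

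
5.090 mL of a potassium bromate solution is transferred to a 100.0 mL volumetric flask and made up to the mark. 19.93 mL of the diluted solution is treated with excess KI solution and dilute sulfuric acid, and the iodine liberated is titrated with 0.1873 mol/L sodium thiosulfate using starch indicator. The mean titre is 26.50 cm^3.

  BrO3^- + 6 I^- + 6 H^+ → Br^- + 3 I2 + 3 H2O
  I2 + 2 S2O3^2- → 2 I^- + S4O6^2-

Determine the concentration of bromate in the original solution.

0.8155 mol/L

n(S2O3^2-) = 0.02650 × 0.1873 = 4.963 × 10^-3 mol
n(I2) = n(S2O3^2-)/2 = 2.482 × 10^-3 mol
From the 1:3 ratio, n(BrO3^-) in the aliquot = 1/3 × 2.482 × 10^-3 = 8.272 × 10^-4 mol
[BrO3^-]_dilute = 8.272 × 10^-4 / 0.01993 = 0.04151 mol/L
[BrO3^-]_original = 0.04151 × 100.0/5.090 = 0.8155 mol/L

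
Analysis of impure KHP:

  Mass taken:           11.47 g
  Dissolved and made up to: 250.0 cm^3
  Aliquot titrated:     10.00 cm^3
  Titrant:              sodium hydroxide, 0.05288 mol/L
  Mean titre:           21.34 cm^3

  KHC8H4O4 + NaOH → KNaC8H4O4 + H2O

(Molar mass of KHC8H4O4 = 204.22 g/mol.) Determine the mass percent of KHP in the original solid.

n(NaOH) per titration = 0.02134 × 0.05288 = 1.128 × 10^-3 mol
n(KHC8H4O4) in each aliquot = 1.128 × 10^-3 mol (1:1 ratio)
n(KHC8H4O4) in the whole flask = 1.128 × 10^-3 × 250.0/10.00 = 0.02821 mol
mass of KHC8H4O4 = 0.02821 × 204.22 = 5.761 g
% KHC8H4O4 = 5.761 / 11.47 × 100 = 50.23 %

50.23 %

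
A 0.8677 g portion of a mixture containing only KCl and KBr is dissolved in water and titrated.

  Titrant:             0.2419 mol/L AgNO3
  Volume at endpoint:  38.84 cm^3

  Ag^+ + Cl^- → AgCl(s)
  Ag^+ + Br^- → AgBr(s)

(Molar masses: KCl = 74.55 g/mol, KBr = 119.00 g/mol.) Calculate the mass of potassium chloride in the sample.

n(AgNO3) = 0.03884 × 0.2419 = 9.395 × 10^-3 mol
Let x = n(KCl), y = n(KBr).
Titrant: 1x + 1y = 9.395 × 10^-3;  mass: 74.55x + 119.00y = 0.8677
Solving, x = 5.632 × 10^-3 mol, y = 3.763 × 10^-3 mol
mass of KCl = 5.632 × 10^-3 × 74.55 = 0.4199 g

0.4199 g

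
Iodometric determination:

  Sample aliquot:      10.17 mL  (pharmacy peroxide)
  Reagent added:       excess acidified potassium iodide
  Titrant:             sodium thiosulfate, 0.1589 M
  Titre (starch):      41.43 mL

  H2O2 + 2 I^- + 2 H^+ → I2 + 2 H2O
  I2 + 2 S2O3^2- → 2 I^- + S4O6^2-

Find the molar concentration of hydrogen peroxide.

0.3237 M

n(S2O3^2-) = 0.04143 × 0.1589 = 6.583 × 10^-3 mol
n(I2) = n(S2O3^2-)/2 = 3.292 × 10^-3 mol
n(H2O2) in the aliquot = 3.292 × 10^-3 mol (1:1 ratio)
[H2O2] = 3.292 × 10^-3 / 0.01017 = 0.3237 mol/L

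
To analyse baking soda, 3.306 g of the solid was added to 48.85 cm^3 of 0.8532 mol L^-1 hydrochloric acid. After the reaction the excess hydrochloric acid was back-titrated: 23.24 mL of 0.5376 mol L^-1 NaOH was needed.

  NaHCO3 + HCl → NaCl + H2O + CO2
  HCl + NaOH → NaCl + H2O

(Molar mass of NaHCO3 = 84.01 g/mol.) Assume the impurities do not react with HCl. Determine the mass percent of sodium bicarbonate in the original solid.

n(HCl) added = 0.04885 × 0.8532 = 0.04168 mol
n(NaOH) used in back-titration = 0.02324 × 0.5376 = 0.01249 mol
n(HCl) left over = 0.01249 mol (1:1 ratio)
n(HCl) consumed by analyte = 0.04168 − 0.01249 = 0.02918 mol
n(NaHCO3) = 0.02918 mol (1:1 ratio)
mass of NaHCO3 = 0.02918 × 84.01 = 2.452 g
% NaHCO3 = 2.452 / 3.306 × 100 = 74.16 %

74.16 %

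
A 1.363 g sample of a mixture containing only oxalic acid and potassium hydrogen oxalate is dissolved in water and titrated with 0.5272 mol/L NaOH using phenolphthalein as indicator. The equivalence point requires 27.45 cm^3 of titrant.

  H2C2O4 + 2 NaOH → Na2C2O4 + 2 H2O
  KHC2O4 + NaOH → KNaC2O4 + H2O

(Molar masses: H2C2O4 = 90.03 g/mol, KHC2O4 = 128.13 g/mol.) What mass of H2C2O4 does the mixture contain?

0.2661 g

n(NaOH) = 0.02745 × 0.5272 = 0.01447 mol
Let x = n(H2C2O4), y = n(KHC2O4).
Titrant: 2x + 1y = 0.01447;  mass: 90.03x + 128.13y = 1.363
Solving, x = 2.955 × 10^-3 mol, y = 8.561 × 10^-3 mol
mass of H2C2O4 = 2.955 × 10^-3 × 90.03 = 0.2661 g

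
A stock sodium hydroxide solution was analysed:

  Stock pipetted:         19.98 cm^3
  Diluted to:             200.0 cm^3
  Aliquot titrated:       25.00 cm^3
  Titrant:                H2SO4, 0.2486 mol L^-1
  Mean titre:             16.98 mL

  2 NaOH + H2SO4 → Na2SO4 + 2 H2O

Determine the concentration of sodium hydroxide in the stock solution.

n(H2SO4) = 0.01698 × 0.2486 = 4.221 × 10^-3 mol
From the 2:1 ratio, n(NaOH) in the aliquot = 2/1 × 4.221 × 10^-3 = 8.442 × 10^-3 mol
[NaOH]_dilute = 8.442 × 10^-3 / 0.02500 = 0.3377 mol/L
Dilution factor = 200.0 / 19.98 = 10.01
[NaOH]_stock = 0.3377 × 10.01 = 3.380 mol/L

3.380 mol/L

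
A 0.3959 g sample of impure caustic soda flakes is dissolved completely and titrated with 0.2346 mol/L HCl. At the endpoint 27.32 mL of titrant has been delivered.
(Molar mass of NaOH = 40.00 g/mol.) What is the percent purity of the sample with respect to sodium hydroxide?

NaOH + HCl → NaCl + H2O
n(HCl) = 0.02732 L × 0.2346 mol/L = 6.409 × 10^-3 mol
n(NaOH) = 6.409 × 10^-3 mol (1:1 ratio)
mass of NaOH = 6.409 × 10^-3 × 40.00 g/mol = 0.2564 g
% NaOH = 0.2564 / 0.3959 × 100 = 64.76 %

64.76 %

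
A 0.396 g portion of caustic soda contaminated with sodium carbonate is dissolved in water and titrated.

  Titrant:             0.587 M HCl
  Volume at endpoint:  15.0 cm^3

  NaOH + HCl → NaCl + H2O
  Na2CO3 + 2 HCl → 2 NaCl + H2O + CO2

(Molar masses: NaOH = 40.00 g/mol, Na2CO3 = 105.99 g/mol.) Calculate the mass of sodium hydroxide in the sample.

0.217 g

n(HCl) = 0.0150 × 0.587 = 8.80 × 10^-3 mol
Let x = n(NaOH), y = n(Na2CO3).
Titrant: 1x + 2y = 8.80 × 10^-3;  mass: 40.00x + 105.99y = 0.396
Solving, x = 5.43 × 10^-3 mol, y = 1.69 × 10^-3 mol
mass of NaOH = 5.43 × 10^-3 × 40.00 = 0.217 g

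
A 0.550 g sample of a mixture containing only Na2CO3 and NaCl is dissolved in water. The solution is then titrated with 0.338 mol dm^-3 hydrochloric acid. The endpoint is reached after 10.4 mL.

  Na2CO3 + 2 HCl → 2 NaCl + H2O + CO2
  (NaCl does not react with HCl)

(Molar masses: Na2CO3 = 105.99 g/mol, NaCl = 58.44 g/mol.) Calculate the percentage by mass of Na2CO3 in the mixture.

n(HCl) = 0.0104 × 0.338 = 3.52 × 10^-3 mol
Let x = n(Na2CO3), y = n(NaCl).
Titrant: 2x = 3.52 × 10^-3;  mass: 105.99x + 58.44y = 0.550
Solving, x = 1.76 × 10^-3 mol, y = 6.22 × 10^-3 mol
mass of Na2CO3 = 1.76 × 10^-3 × 105.99 = 0.186 g
% Na2CO3 = 0.186 / 0.550 × 100 = 33.9 %

33.9 %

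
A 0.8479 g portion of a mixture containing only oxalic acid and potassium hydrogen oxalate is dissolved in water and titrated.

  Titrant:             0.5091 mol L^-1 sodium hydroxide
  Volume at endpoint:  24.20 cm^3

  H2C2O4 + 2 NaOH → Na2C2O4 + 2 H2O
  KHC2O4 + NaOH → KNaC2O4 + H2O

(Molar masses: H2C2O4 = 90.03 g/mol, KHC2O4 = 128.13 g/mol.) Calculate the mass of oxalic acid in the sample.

0.3957 g

n(NaOH) = 0.02420 × 0.5091 = 0.01232 mol
Let x = n(H2C2O4), y = n(KHC2O4).
Titrant: 2x + 1y = 0.01232;  mass: 90.03x + 128.13y = 0.8479
Solving, x = 4.396 × 10^-3 mol, y = 3.529 × 10^-3 mol
mass of H2C2O4 = 4.396 × 10^-3 × 90.03 = 0.3957 g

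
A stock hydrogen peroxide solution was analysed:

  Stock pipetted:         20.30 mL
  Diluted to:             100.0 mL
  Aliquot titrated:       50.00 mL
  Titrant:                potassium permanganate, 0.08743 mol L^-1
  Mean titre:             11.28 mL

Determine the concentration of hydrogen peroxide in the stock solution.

2 MnO4^- + 5 H2O2 + 6 H^+ → 2 Mn^2+ + 5 O2 + 8 H2O
n(KMnO4) = 0.01128 × 0.08743 = 9.862 × 10^-4 mol
From the 5:2 ratio, n(H2O2) in the aliquot = 5/2 × 9.862 × 10^-4 = 2.466 × 10^-3 mol
[H2O2]_dilute = 2.466 × 10^-3 / 0.05000 = 0.04931 mol/L
Dilution factor = 100.0 / 20.30 = 4.926
[H2O2]_stock = 0.04931 × 4.926 = 0.2429 mol/L

0.2429 mol/L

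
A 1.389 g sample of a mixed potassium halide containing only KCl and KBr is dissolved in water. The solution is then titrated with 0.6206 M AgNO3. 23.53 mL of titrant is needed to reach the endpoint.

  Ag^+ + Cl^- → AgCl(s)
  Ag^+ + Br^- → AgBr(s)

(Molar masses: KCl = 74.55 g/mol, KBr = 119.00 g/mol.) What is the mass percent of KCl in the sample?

42.11 %

n(AgNO3) = 0.02353 × 0.6206 = 0.01460 mol
Let x = n(KCl), y = n(KBr).
Titrant: 1x + 1y = 0.01460;  mass: 74.55x + 119.00y = 1.389
Solving, x = 7.845 × 10^-3 mol, y = 6.757 × 10^-3 mol
mass of KCl = 7.845 × 10^-3 × 74.55 = 0.5849 g
% KCl = 0.5849 / 1.389 × 100 = 42.11 %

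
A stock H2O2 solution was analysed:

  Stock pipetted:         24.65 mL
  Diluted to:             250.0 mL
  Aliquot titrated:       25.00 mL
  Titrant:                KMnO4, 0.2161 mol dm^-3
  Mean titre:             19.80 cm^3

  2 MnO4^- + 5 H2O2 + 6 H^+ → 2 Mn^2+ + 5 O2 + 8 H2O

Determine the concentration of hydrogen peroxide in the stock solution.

4.340 mol/L

n(KMnO4) = 0.01980 × 0.2161 = 4.279 × 10^-3 mol
From the 5:2 ratio, n(H2O2) in the aliquot = 5/2 × 4.279 × 10^-3 = 0.01070 mol
[H2O2]_dilute = 0.01070 / 0.02500 = 0.4279 mol/L
Dilution factor = 250.0 / 24.65 = 10.14
[H2O2]_stock = 0.4279 × 10.14 = 4.340 mol/L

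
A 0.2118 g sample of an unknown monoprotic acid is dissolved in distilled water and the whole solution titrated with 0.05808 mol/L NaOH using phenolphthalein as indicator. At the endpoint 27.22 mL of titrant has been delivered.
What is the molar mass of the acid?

n(NaOH) = 0.02722 L × 0.05808 mol/L = 1.581 × 10^-3 mol
n(HA) = 1.581 × 10^-3 mol (1:1 ratio)
M = m / n = 0.2118 g / 1.581 × 10^-3 mol = 134.0 g/mol

134.0 g/mol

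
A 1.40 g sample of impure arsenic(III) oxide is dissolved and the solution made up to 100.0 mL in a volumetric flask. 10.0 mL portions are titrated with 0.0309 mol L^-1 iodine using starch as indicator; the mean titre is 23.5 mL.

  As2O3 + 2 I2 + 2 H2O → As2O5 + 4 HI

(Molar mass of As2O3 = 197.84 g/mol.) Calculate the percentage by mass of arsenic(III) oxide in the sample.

51.3 %

n(I2) per titration = 0.0235 × 0.0309 = 7.26 × 10^-4 mol
From the 1:2 ratio, n(As2O3) in each aliquot = 1/2 × 7.26 × 10^-4 = 3.63 × 10^-4 mol
n(As2O3) in the whole flask = 3.63 × 10^-4 × 100.0/10.0 = 3.63 × 10^-3 mol
mass of As2O3 = 3.63 × 10^-3 × 197.84 = 0.718 g
% As2O3 = 0.718 / 1.40 × 100 = 51.3 %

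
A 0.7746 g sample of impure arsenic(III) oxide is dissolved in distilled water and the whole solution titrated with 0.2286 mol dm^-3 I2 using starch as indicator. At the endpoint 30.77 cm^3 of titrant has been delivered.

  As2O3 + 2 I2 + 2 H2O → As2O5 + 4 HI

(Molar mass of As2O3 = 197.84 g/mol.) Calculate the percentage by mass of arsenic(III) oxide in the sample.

89.83 %

n(I2) = 0.03077 L × 0.2286 mol/L = 7.034 × 10^-3 mol
From the 1:2 ratio, n(As2O3) = 1/2 × 7.034 × 10^-3 = 3.517 × 10^-3 mol
mass of As2O3 = 3.517 × 10^-3 × 197.84 g/mol = 0.6958 g
% As2O3 = 0.6958 / 0.7746 × 100 = 89.83 %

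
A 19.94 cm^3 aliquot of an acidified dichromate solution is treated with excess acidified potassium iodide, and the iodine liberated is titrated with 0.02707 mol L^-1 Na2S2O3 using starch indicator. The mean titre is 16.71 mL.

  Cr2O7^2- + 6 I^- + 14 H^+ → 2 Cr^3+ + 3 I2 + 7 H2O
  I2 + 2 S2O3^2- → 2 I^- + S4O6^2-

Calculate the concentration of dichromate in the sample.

n(S2O3^2-) = 0.01671 × 0.02707 = 4.523 × 10^-4 mol
n(I2) = n(S2O3^2-)/2 = 2.262 × 10^-4 mol
From the 1:3 ratio, n(Cr2O7^2-) in the aliquot = 1/3 × 2.262 × 10^-4 = 7.539 × 10^-5 mol
[Cr2O7^2-] = 7.539 × 10^-5 / 0.01994 = 0.003781 mol/L

0.003781 mol/L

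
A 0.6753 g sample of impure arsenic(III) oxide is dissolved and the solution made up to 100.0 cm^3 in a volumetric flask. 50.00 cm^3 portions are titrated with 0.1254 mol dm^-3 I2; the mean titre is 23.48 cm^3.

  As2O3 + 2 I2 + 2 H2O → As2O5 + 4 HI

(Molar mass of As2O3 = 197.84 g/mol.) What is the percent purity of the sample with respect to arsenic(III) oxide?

86.26 %

n(I2) per titration = 0.02348 × 0.1254 = 2.944 × 10^-3 mol
From the 1:2 ratio, n(As2O3) in each aliquot = 1/2 × 2.944 × 10^-3 = 1.472 × 10^-3 mol
n(As2O3) in the whole flask = 1.472 × 10^-3 × 100.0/50.00 = 2.944 × 10^-3 mol
mass of As2O3 = 2.944 × 10^-3 × 197.84 = 0.5825 g
% As2O3 = 0.5825 / 0.6753 × 100 = 86.26 %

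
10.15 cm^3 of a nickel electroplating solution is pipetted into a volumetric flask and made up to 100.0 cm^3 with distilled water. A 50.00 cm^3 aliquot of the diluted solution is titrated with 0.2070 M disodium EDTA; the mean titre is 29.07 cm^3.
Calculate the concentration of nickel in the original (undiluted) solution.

Ni^2+ + EDTA^4- → [Ni(EDTA)]^2-
n(EDTA) = 0.02907 × 0.2070 = 6.017 × 10^-3 mol
n(Ni2+) in the aliquot = 6.017 × 10^-3 mol (1:1 ratio)
[Ni2+]_dilute = 6.017 × 10^-3 / 0.05000 = 0.1203 mol/L
Dilution factor = 100.0 / 10.15 = 9.852
[Ni2+]_stock = 0.1203 × 9.852 = 1.186 mol/L

1.186 M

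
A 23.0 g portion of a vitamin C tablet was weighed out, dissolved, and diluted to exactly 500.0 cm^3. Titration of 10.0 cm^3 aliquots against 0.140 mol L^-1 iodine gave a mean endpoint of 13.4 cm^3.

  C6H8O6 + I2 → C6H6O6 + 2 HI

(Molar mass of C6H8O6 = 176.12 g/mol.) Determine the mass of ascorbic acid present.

16.5 g

n(I2) per titration = 0.0134 × 0.140 = 1.88 × 10^-3 mol
n(C6H8O6) in each aliquot = 1.88 × 10^-3 mol (1:1 ratio)
n(C6H8O6) in the whole flask = 1.88 × 10^-3 × 500.0/10.0 = 0.0938 mol
mass of C6H8O6 = 0.0938 × 176.12 = 16.5 g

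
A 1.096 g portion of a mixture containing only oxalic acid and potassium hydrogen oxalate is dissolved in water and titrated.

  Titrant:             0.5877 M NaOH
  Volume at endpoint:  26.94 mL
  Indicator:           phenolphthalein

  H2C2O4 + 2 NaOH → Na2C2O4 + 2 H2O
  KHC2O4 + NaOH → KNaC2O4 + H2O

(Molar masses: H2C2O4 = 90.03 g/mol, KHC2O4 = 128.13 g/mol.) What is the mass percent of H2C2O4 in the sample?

n(NaOH) = 0.02694 × 0.5877 = 0.01583 mol
Let x = n(H2C2O4), y = n(KHC2O4).
Titrant: 2x + 1y = 0.01583;  mass: 90.03x + 128.13y = 1.096
Solving, x = 5.611 × 10^-3 mol, y = 4.612 × 10^-3 mol
mass of H2C2O4 = 5.611 × 10^-3 × 90.03 = 0.5051 g
% H2C2O4 = 0.5051 / 1.096 × 100 = 46.09 %

46.09 %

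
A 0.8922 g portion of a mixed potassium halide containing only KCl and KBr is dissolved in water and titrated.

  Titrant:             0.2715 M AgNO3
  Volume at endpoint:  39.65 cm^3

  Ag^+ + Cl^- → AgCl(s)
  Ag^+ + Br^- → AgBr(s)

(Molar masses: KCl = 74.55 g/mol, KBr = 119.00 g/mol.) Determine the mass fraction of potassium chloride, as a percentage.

73.09 %

n(AgNO3) = 0.03965 × 0.2715 = 0.01076 mol
Let x = n(KCl), y = n(KBr).
Titrant: 1x + 1y = 0.01076;  mass: 74.55x + 119.00y = 0.8922
Solving, x = 8.748 × 10^-3 mol, y = 2.017 × 10^-3 mol
mass of KCl = 8.748 × 10^-3 × 74.55 = 0.6521 g
% KCl = 0.6521 / 0.8922 × 100 = 73.09 %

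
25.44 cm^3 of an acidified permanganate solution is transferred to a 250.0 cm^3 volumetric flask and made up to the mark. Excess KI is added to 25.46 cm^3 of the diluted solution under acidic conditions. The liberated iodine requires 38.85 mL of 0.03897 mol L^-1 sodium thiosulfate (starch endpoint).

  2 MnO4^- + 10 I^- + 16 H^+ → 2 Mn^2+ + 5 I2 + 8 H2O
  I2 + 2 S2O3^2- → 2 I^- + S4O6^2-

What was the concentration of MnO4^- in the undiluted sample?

n(S2O3^2-) = 0.03885 × 0.03897 = 1.514 × 10^-3 mol
n(I2) = n(S2O3^2-)/2 = 7.570 × 10^-4 mol
From the 2:5 ratio, n(MnO4^-) in the aliquot = 2/5 × 7.570 × 10^-4 = 3.028 × 10^-4 mol
[MnO4^-]_dilute = 3.028 × 10^-4 / 0.02546 = 0.01189 mol/L
[MnO4^-]_original = 0.01189 × 250.0/25.44 = 0.1169 mol/L

0.1169 mol/L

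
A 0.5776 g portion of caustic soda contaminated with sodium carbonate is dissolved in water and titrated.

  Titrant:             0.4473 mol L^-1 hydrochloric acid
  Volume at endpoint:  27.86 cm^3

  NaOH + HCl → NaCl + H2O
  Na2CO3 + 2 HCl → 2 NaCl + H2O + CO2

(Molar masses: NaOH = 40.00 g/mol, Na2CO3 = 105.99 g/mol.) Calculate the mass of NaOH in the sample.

0.2549 g

n(HCl) = 0.02786 × 0.4473 = 0.01246 mol
Let x = n(NaOH), y = n(Na2CO3).
Titrant: 1x + 2y = 0.01246;  mass: 40.00x + 105.99y = 0.5776
Solving, x = 6.373 × 10^-3 mol, y = 3.045 × 10^-3 mol
mass of NaOH = 6.373 × 10^-3 × 40.00 = 0.2549 g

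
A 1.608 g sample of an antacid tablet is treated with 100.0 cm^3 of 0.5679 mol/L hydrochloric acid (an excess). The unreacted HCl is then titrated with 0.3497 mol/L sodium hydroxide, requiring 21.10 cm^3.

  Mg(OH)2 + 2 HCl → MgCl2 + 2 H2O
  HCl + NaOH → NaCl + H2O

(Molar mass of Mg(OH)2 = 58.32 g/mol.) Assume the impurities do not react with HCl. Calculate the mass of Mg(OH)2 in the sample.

n(HCl) added = 0.1000 × 0.5679 = 0.05679 mol
n(NaOH) used in back-titration = 0.02110 × 0.3497 = 7.379 × 10^-3 mol
n(HCl) left over = 7.379 × 10^-3 mol (1:1 ratio)
n(HCl) consumed by analyte = 0.05679 − 7.379 × 10^-3 = 0.04941 mol
From the 1:2 ratio, n(Mg(OH)2) = 1/2 × 0.04941 = 0.02471 mol
mass of Mg(OH)2 = 0.02471 × 58.32 = 1.441 g

1.441 g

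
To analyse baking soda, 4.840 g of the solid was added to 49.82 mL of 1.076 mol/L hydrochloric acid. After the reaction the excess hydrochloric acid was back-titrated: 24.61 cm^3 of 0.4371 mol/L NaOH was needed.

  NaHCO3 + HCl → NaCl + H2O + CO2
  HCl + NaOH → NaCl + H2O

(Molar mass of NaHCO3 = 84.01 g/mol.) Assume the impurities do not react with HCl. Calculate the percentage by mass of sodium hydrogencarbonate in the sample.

n(HCl) added = 0.04982 × 1.076 = 0.05361 mol
n(NaOH) used in back-titration = 0.02461 × 0.4371 = 0.01076 mol
n(HCl) left over = 0.01076 mol (1:1 ratio)
n(HCl) consumed by analyte = 0.05361 − 0.01076 = 0.04285 mol
n(NaHCO3) = 0.04285 mol (1:1 ratio)
mass of NaHCO3 = 0.04285 × 84.01 = 3.600 g
% NaHCO3 = 3.600 / 4.840 × 100 = 74.38 %

74.38 %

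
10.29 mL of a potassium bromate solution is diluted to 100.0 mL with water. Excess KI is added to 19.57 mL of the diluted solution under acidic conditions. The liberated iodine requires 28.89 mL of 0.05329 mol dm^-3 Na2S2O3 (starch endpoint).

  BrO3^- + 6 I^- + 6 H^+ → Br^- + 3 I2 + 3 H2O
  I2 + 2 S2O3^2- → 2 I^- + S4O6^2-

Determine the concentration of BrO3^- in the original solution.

n(S2O3^2-) = 0.02889 × 0.05329 = 1.540 × 10^-3 mol
n(I2) = n(S2O3^2-)/2 = 7.698 × 10^-4 mol
From the 1:3 ratio, n(BrO3^-) in the aliquot = 1/3 × 7.698 × 10^-4 = 2.566 × 10^-4 mol
[BrO3^-]_dilute = 2.566 × 10^-4 / 0.01957 = 0.01311 mol/L
[BrO3^-]_original = 0.01311 × 100.0/10.29 = 0.1274 mol/L

0.1274 mol/L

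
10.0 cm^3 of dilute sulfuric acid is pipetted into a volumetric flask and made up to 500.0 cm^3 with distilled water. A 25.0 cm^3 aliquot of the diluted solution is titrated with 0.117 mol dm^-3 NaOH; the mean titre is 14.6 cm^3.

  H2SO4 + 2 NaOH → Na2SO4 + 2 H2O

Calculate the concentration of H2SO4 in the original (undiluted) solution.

n(NaOH) = 0.0146 × 0.117 = 1.71 × 10^-3 mol
From the 1:2 ratio, n(H2SO4) in the aliquot = 1/2 × 1.71 × 10^-3 = 8.54 × 10^-4 mol
[H2SO4]_dilute = 8.54 × 10^-4 / 0.0250 = 0.0342 mol/L
Dilution factor = 500.0 / 10.0 = 50.00
[H2SO4]_stock = 0.0342 × 50.00 = 1.71 mol/L

1.71 mol/L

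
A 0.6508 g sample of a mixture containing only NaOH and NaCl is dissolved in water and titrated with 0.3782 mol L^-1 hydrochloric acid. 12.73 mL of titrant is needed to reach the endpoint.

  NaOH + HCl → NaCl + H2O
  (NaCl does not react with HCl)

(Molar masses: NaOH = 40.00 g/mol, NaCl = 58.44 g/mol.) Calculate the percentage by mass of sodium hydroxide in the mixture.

n(HCl) = 0.01273 × 0.3782 = 4.814 × 10^-3 mol
Let x = n(NaOH), y = n(NaCl).
Titrant: 1x = 4.814 × 10^-3;  mass: 40.00x + 58.44y = 0.6508
Solving, x = 4.814 × 10^-3 mol, y = 7.841 × 10^-3 mol
mass of NaOH = 4.814 × 10^-3 × 40.00 = 0.1926 g
% NaOH = 0.1926 / 0.6508 × 100 = 29.59 %

29.59 %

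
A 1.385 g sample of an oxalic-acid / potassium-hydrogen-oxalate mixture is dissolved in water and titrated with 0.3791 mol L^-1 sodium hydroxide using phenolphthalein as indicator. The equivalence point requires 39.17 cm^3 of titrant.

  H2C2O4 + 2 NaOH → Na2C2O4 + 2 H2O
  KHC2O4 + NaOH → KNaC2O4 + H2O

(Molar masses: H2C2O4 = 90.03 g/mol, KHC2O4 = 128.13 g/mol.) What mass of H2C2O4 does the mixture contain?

n(NaOH) = 0.03917 × 0.3791 = 0.01485 mol
Let x = n(H2C2O4), y = n(KHC2O4).
Titrant: 2x + 1y = 0.01485;  mass: 90.03x + 128.13y = 1.385
Solving, x = 3.114 × 10^-3 mol, y = 8.621 × 10^-3 mol
mass of H2C2O4 = 3.114 × 10^-3 × 90.03 = 0.2804 g

0.2804 g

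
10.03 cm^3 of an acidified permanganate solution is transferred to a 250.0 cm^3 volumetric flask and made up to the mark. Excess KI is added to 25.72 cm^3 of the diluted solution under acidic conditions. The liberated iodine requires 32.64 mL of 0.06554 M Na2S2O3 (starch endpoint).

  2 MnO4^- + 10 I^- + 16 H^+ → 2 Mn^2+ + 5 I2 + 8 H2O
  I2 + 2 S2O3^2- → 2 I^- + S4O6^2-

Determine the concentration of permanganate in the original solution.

n(S2O3^2-) = 0.03264 × 0.06554 = 2.139 × 10^-3 mol
n(I2) = n(S2O3^2-)/2 = 1.070 × 10^-3 mol
From the 2:5 ratio, n(MnO4^-) in the aliquot = 2/5 × 1.070 × 10^-3 = 4.278 × 10^-4 mol
[MnO4^-]_dilute = 4.278 × 10^-4 / 0.02572 = 0.01663 mol/L
[MnO4^-]_original = 0.01663 × 250.0/10.03 = 0.4146 mol/L

0.4146 M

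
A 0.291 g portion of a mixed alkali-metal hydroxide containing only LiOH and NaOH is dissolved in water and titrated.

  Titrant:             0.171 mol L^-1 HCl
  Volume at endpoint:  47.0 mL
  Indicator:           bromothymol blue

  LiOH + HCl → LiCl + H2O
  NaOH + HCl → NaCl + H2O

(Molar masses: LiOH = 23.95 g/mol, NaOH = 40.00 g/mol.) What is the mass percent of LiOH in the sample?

n(HCl) = 0.0470 × 0.171 = 8.04 × 10^-3 mol
Let x = n(LiOH), y = n(NaOH).
Titrant: 1x + 1y = 8.04 × 10^-3;  mass: 23.95x + 40.00y = 0.291
Solving, x = 1.90 × 10^-3 mol, y = 6.14 × 10^-3 mol
mass of LiOH = 1.90 × 10^-3 × 23.95 = 0.0455 g
% LiOH = 0.0455 / 0.291 × 100 = 15.6 %

15.6 %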